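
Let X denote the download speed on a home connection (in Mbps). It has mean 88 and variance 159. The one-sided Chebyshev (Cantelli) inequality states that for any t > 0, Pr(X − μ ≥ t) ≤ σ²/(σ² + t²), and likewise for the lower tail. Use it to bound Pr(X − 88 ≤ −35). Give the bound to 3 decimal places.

Here σ² = 159 and t = 35, so σ² + t² = 1384.
Cantelli's bound: 159/1384 = 0.1149.

0.115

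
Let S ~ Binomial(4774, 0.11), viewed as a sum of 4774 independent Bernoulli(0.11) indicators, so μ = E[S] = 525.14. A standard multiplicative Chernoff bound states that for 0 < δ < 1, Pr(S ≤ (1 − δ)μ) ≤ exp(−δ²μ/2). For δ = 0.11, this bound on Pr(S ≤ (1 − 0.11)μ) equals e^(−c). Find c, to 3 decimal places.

3.177

c = δ²μ/2 = 0.11²·525.14/2 = 3.1771.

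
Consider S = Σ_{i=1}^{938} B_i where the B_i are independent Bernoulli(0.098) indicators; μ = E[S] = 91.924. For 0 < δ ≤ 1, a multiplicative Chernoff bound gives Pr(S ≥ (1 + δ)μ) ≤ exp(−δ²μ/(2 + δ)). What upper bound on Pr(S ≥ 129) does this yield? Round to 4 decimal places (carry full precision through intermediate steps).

0.0020

Write 129 = (1 + δ)μ, so δ = 129/91.924 − 1 = 0.4033332…
Then the exponent is δ²μ/(2 + δ) = (129 − μ)² / (μ·(2 + δ)) = 6.222184.
Bound = exp(−6.222184) = 0.00198.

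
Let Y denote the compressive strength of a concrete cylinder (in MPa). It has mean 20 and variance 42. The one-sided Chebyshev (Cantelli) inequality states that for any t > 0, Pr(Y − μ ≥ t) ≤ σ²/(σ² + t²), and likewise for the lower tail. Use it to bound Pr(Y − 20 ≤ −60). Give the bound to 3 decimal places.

Here σ² = 42 and t = 60, so σ² + t² = 3642.
Cantelli's bound: 42/3642 = 0.0115.

0.012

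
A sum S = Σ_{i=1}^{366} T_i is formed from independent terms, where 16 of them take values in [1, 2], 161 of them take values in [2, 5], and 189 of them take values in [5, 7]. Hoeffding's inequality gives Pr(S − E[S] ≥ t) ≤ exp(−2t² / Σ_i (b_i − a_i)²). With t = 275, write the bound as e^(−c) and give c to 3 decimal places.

Σ(b_i − a_i)² = 16·1² + 161·3² + 189·2² = 2221.
c = 2t² / 2221 = 2·275² / 2221 = 68.1000.

68.100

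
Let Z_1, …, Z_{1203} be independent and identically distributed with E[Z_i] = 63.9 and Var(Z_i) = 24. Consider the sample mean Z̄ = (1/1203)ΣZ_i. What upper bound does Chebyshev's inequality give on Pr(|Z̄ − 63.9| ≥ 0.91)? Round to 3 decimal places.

Var(Z̄) = Var(Z_i)/n = 24/1203 = 0.01995.
Chebyshev: Pr(|Z̄ − 63.9| ≥ 0.91) ≤ Var(Z̄)/(0.91)² = 24/(1203·0.91²) = 0.0241.

0.024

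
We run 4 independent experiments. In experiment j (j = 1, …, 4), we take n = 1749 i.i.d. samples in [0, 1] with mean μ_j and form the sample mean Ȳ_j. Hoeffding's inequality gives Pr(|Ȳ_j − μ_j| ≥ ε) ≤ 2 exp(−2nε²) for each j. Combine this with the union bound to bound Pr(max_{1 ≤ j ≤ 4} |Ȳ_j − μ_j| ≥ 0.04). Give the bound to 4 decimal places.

Per-experiment Hoeffding bound: 2·exp(−2·1749·0.04²) = 2·exp(−5.59680) = 0.0074194.
Union bound over 4 events: 4·0.0074194 = 0.02968.

0.0297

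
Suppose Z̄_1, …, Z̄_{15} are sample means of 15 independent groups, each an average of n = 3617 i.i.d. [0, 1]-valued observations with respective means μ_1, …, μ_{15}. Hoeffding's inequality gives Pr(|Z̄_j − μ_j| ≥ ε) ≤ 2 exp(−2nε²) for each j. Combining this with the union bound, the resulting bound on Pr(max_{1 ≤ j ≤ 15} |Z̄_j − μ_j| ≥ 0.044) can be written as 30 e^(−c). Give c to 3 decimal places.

Union bound over the 15 events: Pr(max_{1 ≤ j ≤ 15} |Z̄_j − μ_j| ≥ 0.044) ≤ 15·2·exp(−2nε²) = 30 exp(−2·3617·0.044²).
So c = 2·3617·0.044² = 14.0050.

14.005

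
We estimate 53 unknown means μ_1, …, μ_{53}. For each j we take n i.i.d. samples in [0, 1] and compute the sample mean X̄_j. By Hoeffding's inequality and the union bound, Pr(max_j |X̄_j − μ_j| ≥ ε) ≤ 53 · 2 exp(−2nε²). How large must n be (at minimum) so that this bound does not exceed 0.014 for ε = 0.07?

Need 2·53·exp(−2nε²) ≤ 0.014, i.e. exp(−2nε²) ≤ 0.014/106.
So 2nε² ≥ ln(106/0.014) = 8.932137.
Hence n ≥ 8.932137/(2·0.07²) = 911.443.
The smallest integer n is 912.

912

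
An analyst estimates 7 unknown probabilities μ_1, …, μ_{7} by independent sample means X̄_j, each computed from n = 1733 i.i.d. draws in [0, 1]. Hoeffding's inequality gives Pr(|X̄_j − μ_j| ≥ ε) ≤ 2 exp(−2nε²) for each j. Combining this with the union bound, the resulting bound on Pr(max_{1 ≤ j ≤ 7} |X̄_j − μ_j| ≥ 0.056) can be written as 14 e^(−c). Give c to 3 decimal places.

Union bound over the 7 events: Pr(max_{1 ≤ j ≤ 7} |X̄_j − μ_j| ≥ 0.056) ≤ 7·2·exp(−2nε²) = 14 exp(−2·1733·0.056²).
So c = 2·1733·0.056² = 10.8694.

10.869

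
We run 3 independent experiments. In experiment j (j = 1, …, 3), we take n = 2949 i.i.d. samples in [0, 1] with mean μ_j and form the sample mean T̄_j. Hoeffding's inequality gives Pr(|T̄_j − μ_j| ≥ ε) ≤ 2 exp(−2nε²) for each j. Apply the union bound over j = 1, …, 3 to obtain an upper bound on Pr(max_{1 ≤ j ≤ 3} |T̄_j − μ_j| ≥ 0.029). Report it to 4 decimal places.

0.0421

Per-experiment Hoeffding bound: 2·exp(−2·2949·0.029²) = 2·exp(−4.96022) = 0.014023.
Union bound over 3 events: 3·0.014023 = 0.04207.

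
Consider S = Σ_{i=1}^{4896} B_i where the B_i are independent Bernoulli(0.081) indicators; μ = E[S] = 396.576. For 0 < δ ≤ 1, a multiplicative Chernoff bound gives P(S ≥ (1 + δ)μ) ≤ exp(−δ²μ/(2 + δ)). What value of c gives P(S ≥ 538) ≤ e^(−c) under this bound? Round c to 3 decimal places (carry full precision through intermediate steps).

Write 538 = (1 + δ)μ, so δ = 538/396.576 − 1 = 0.3566126…
Then the exponent is δ²μ/(2 + δ) = (538 − μ)² / (μ·(2 + δ)) = 21.400879.

21.401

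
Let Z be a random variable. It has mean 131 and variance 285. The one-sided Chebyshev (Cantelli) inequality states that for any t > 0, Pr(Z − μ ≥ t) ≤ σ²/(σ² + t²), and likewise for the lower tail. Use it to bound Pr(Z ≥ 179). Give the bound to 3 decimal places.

0.110

Here σ² = 285 and t = 48, so σ² + t² = 2589.
Cantelli's bound: 285/2589 = 0.1101.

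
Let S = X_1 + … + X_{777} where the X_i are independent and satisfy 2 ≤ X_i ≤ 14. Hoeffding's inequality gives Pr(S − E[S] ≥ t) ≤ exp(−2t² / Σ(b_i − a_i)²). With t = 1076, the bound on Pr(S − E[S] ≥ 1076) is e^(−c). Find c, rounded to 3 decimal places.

20.695

Σ(b_i − a_i)² = 777·(12)² = 111888.
c = 2t²/111888 = 2·1076²/111888 = 20.6953.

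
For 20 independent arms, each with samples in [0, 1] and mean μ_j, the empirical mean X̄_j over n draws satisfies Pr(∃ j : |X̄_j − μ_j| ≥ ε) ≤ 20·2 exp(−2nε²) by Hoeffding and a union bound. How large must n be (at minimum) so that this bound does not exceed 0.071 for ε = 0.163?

Need 2·20·exp(−2nε²) ≤ 0.071, i.e. exp(−2nε²) ≤ 0.071/40.
So 2nε² ≥ ln(40/0.071) = 6.333955.
Hence n ≥ 6.333955/(2·0.163²) = 119.198.
The smallest integer n is 120.

120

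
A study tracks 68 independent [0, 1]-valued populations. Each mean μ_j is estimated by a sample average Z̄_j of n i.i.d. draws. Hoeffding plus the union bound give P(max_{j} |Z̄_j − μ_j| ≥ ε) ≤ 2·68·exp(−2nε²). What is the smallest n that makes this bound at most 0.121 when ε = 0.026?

5196

Need 2·68·exp(−2nε²) ≤ 0.121, i.e. exp(−2nε²) ≤ 0.121/136.
So 2nε² ≥ ln(136/0.121) = 7.024620.
Hence n ≥ 7.024620/(2·0.026²) = 5195.725.
The smallest integer n is 5196.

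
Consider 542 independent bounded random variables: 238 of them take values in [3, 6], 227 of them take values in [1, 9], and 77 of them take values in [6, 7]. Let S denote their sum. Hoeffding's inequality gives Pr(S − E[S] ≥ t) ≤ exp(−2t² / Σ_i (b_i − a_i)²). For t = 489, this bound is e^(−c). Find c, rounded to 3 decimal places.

28.557

Σ(b_i − a_i)² = 238·3² + 227·8² + 77·1² = 16747.
c = 2t² / 16747 = 2·489² / 16747 = 28.5569.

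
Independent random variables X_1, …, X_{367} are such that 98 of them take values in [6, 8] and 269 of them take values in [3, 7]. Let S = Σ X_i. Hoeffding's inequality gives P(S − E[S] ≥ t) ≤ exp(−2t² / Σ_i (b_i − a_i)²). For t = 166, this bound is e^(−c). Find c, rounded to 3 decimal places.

Σ(b_i − a_i)² = 98·2² + 269·4² = 4696.
c = 2t² / 4696 = 2·166² / 4696 = 11.7359.

11.736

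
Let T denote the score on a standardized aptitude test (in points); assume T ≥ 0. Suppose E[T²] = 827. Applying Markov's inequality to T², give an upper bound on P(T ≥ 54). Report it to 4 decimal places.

Since T ≥ 0, the event {T ≥ 54} is the same as {T² ≥ 2916}.
Markov's inequality applied to T² gives P(T² ≥ 2916) ≤ E[T²]/2916 = 827/2916 = 0.2836.

0.2836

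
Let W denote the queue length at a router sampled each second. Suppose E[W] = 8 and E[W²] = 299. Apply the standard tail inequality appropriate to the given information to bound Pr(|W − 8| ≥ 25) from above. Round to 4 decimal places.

The first two moments determine the variance, so Chebyshev's inequality is the sharpest standard bound available.
Var(W) = E[W²] − (E[W])² = 299 − 64 = 235.
Chebyshev's inequality: Pr(|W − μ| ≥ t) ≤ Var(W)/t² = 235/625 = 0.3760.

0.3760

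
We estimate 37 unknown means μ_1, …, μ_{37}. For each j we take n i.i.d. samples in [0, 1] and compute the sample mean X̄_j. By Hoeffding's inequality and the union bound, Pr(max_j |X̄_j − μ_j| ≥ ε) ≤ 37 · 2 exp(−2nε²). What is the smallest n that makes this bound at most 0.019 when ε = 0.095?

459

Need 2·37·exp(−2nε²) ≤ 0.019, i.e. exp(−2nε²) ≤ 0.019/74.
So 2nε² ≥ ln(74/0.019) = 8.267381.
Hence n ≥ 8.267381/(2·0.095²) = 458.027.
The smallest integer n is 459.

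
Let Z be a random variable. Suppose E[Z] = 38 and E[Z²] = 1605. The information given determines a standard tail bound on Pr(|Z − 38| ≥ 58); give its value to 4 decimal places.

0.0479

The first two moments determine the variance, so Chebyshev's inequality is the sharpest standard bound available.
Var(Z) = E[Z²] − (E[Z])² = 1605 − 1444 = 161.
Chebyshev's inequality: Pr(|Z − μ| ≥ t) ≤ Var(Z)/t² = 161/3364 = 0.0479.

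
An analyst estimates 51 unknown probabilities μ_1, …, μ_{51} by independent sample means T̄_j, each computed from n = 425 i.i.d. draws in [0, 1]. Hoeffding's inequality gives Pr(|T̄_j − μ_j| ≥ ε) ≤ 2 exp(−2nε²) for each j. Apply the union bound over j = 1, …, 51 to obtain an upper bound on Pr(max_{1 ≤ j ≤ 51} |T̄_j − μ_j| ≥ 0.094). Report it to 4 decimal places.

Per-experiment Hoeffding bound: 2·exp(−2·425·0.094²) = 2·exp(−7.51060) = 0.0010945.
Union bound over 51 events: 51·0.0010945 = 0.05582.

0.0558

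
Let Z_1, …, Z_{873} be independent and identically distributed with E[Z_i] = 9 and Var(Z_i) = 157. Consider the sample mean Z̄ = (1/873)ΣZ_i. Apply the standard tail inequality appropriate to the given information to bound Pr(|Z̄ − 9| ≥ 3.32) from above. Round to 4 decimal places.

With mean and variance of each term known, Chebyshev's inequality bounds the deviation of the sum (or sample mean).
Var(Z̄) = Var(Z_i)/n = 157/873 = 0.17984.
Chebyshev: Pr(|Z̄ − 9| ≥ 3.32) ≤ Var(Z̄)/(3.32)² = 157/(873·3.32²) = 0.0163.

0.0163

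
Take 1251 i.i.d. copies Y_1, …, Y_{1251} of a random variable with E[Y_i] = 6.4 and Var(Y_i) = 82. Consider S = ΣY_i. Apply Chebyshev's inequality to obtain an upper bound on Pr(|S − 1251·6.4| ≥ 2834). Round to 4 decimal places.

Var(S) = n·Var(Y_i) = 1251·82 = 102582.
Chebyshev: Pr(|S − 1251·6.4| ≥ 2834) ≤ Var(S)/2834² = 102582/8031556 = 0.0128.

0.0128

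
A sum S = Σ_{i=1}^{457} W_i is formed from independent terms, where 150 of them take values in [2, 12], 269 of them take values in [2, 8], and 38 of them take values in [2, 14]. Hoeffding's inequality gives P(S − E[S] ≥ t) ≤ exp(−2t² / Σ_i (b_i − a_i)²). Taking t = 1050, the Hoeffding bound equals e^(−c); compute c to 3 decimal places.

73.120

Σ(b_i − a_i)² = 150·10² + 269·6² + 38·12² = 30156.
c = 2t² / 30156 = 2·1050² / 30156 = 73.1198.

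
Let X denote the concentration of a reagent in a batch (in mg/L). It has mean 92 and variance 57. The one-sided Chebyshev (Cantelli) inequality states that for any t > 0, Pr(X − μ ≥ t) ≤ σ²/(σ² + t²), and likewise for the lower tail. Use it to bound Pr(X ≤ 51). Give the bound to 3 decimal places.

0.033

Here σ² = 57 and t = 41, so σ² + t² = 1738.
Cantelli's bound: 57/1738 = 0.0328.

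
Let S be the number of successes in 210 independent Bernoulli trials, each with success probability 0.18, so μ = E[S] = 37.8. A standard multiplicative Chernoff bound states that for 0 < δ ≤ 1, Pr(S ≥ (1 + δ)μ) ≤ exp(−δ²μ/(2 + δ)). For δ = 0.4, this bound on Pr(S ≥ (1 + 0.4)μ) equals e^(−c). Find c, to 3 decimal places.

c = δ²μ/(2 + δ) = 0.4²·37.8/(2 + 0.4) = 2.5200.

2.520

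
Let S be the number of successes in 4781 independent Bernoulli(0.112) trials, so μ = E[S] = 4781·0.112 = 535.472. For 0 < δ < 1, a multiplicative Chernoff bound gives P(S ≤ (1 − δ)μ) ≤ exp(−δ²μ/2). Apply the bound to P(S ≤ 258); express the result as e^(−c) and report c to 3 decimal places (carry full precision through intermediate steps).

Write 258 = (1 − δ)μ, so δ = 1 − 258/535.472 = 0.5181821…
Then the exponent is δ²μ/2 = (μ − 258)²/(2μ) = 71.890510.

71.891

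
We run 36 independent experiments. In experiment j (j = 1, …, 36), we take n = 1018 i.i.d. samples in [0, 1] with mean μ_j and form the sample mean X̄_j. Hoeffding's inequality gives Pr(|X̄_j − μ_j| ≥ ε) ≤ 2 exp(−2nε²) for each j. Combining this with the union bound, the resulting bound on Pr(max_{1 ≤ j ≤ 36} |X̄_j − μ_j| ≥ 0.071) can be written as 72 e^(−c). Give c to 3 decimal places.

10.263

Union bound over the 36 events: Pr(max_{1 ≤ j ≤ 36} |X̄_j − μ_j| ≥ 0.071) ≤ 36·2·exp(−2nε²) = 72 exp(−2·1018·0.071²).
So c = 2·1018·0.071² = 10.2635.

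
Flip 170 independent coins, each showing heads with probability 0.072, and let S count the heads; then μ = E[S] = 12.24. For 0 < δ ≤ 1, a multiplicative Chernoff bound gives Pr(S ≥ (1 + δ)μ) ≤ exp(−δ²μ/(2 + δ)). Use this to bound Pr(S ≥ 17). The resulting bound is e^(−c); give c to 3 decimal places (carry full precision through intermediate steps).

Write 17 = (1 + δ)μ, so δ = 17/12.24 − 1 = 0.3888889…
Then the exponent is δ²μ/(2 + δ) = (17 − μ)² / (μ·(2 + δ)) = 0.774884.

0.775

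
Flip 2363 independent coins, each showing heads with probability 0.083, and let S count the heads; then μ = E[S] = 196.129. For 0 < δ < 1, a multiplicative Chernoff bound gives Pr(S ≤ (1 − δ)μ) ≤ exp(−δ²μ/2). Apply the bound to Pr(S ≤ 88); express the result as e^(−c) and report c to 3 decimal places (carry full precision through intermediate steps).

Write 88 = (1 − δ)μ, so δ = 1 − 88/196.129 = 0.5513157…
Then the exponent is δ²μ/2 = (μ − 88)²/(2μ) = 29.806609.

29.807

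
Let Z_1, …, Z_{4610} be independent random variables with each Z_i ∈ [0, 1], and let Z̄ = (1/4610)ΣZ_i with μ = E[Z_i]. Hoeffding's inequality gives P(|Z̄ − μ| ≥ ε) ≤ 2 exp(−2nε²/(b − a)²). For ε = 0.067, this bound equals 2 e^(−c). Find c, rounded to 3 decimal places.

41.389

c = 2nε²/(b − a)² = 2·4610·0.067² / 1² = 41.3886.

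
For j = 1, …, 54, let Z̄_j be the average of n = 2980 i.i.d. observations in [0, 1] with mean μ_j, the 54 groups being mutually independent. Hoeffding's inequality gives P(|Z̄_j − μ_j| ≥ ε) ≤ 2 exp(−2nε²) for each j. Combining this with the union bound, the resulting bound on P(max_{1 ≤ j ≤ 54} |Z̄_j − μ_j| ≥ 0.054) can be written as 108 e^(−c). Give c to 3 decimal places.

17.379

Union bound over the 54 events: P(max_{1 ≤ j ≤ 54} |Z̄_j − μ_j| ≥ 0.054) ≤ 54·2·exp(−2nε²) = 108 exp(−2·2980·0.054²).
So c = 2·2980·0.054² = 17.3794.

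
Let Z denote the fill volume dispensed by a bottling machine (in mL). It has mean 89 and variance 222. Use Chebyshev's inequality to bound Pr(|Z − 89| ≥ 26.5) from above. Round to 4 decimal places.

Chebyshev: Pr(|Z − μ| ≥ t) ≤ Var(Z)/t².
Bound = 222 / 702.25 = 0.3161.

0.3161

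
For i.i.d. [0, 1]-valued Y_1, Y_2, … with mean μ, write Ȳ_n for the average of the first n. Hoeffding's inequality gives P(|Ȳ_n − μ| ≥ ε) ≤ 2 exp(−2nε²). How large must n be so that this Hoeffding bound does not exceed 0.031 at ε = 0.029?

2478

Require 2·exp(−2nε²) ≤ 0.031, i.e. 2nε² ≥ ln(2/0.031) = 4.166915.
So n ≥ 4.166915 / (2·0.029²) = 2477.357.
The smallest integer n is 2478.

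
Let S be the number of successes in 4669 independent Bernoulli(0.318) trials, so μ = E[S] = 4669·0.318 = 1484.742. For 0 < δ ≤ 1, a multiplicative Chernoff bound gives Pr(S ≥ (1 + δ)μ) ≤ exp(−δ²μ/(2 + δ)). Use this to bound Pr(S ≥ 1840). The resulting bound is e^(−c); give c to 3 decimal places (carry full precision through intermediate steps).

Write 1840 = (1 + δ)μ, so δ = 1840/1484.742 − 1 = 0.2392725…
Then the exponent is δ²μ/(2 + δ) = (1840 − μ)² / (μ·(2 + δ)) = 37.960313.

37.960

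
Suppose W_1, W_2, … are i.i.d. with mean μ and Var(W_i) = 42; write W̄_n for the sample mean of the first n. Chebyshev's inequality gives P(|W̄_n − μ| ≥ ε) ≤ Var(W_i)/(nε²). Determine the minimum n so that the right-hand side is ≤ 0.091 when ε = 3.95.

30

Require 42/(n·3.95²) ≤ 0.091, i.e. n ≥ 42/(0.091·3.95²) = 29.581.
The smallest integer n is 30.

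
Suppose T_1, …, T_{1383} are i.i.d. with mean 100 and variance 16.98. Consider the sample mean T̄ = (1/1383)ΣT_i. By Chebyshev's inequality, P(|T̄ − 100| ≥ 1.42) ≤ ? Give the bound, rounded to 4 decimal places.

Var(T̄) = Var(T_i)/n = 16.98/1383 = 0.012278.
Chebyshev: P(|T̄ − 100| ≥ 1.42) ≤ Var(T̄)/(1.42)² = 16.98/(1383·1.42²) = 0.0061.

0.0061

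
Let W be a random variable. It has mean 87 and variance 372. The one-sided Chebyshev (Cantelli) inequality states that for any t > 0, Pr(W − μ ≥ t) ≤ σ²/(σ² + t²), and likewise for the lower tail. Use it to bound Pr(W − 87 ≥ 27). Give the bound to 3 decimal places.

Here σ² = 372 and t = 27, so σ² + t² = 1101.
Cantelli's bound: 372/1101 = 0.3379.

0.338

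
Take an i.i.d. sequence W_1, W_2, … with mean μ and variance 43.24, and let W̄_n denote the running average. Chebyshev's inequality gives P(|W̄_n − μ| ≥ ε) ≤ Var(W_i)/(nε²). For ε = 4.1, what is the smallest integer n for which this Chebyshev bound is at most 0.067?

39

Require 43.24/(n·4.1²) ≤ 0.067, i.e. n ≥ 43.24/(0.067·4.1²) = 38.392.
The smallest integer n is 39.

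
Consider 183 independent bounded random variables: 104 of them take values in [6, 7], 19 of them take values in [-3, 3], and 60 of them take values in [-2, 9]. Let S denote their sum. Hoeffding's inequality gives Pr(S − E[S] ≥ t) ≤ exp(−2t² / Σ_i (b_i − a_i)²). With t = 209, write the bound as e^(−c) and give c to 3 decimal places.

Σ(b_i − a_i)² = 104·1² + 19·6² + 60·11² = 8048.
c = 2t² / 8048 = 2·209² / 8048 = 10.8551.

10.855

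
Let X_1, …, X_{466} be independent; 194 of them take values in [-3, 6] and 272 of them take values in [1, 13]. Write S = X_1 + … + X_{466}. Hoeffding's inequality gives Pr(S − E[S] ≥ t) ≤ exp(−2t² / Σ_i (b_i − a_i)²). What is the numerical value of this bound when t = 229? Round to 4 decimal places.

Σ(b_i − a_i)² = 194·9² + 272·12² = 54882.
Exponent = 2·229² / 54882 = 1.91105.
Bound = exp(−1.91105) = 0.14793.

0.1479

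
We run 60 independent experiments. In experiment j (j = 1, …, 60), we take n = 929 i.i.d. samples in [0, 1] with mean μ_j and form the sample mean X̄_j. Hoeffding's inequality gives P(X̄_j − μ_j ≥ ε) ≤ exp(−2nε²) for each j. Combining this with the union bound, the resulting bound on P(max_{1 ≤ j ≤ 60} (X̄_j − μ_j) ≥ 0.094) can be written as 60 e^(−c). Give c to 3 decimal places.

16.417

Union bound over the 60 events: P(max_{1 ≤ j ≤ 60} (X̄_j − μ_j) ≥ 0.094) ≤ 60·exp(−2nε²) = 60 exp(−2·929·0.094²).
So c = 2·929·0.094² = 16.4173.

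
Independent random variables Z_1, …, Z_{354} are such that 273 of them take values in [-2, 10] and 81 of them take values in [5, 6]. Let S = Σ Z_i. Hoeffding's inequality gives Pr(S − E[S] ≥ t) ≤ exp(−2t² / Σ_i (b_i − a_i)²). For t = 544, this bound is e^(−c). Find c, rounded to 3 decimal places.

Σ(b_i − a_i)² = 273·12² + 81·1² = 39393.
c = 2t² / 39393 = 2·544² / 39393 = 15.0248.

15.025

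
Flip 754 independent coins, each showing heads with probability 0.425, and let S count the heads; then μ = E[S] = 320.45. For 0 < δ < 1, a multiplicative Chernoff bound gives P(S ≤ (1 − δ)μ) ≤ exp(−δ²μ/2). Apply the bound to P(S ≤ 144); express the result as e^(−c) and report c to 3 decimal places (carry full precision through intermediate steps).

Write 144 = (1 − δ)μ, so δ = 1 − 144/320.45 = 0.5506319…
Then the exponent is δ²μ/2 = (μ − 144)²/(2μ) = 48.579501.

48.580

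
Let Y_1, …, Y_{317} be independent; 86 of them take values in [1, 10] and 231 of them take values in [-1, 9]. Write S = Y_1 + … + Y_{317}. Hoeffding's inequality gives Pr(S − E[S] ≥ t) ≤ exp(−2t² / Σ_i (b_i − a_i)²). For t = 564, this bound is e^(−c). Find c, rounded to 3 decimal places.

21.160

Σ(b_i − a_i)² = 86·9² + 231·10² = 30066.
c = 2t² / 30066 = 2·564² / 30066 = 21.1598.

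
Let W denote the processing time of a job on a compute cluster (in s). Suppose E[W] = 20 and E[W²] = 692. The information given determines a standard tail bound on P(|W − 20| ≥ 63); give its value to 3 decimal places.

0.074

The first two moments determine the variance, so Chebyshev's inequality is the sharpest standard bound available.
Var(W) = E[W²] − (E[W])² = 692 − 400 = 292.
Chebyshev's inequality: P(|W − μ| ≥ t) ≤ Var(W)/t² = 292/3969 = 0.0736.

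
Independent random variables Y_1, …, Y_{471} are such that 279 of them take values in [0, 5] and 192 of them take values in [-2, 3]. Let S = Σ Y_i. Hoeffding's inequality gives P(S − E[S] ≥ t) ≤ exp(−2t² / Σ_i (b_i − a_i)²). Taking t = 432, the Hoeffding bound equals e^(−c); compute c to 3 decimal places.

Σ(b_i − a_i)² = 279·5² + 192·5² = 11775.
c = 2t² / 11775 = 2·432² / 11775 = 31.6983.

31.698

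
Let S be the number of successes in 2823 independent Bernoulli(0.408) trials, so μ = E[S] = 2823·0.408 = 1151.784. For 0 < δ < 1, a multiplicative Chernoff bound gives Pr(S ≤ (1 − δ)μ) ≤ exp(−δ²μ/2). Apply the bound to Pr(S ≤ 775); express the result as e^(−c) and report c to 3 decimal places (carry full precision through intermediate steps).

61.629

Write 775 = (1 − δ)μ, so δ = 1 − 775/1151.784 = 0.3271308…
Then the exponent is δ²μ/2 = (μ − 775)²/(2μ) = 61.628822.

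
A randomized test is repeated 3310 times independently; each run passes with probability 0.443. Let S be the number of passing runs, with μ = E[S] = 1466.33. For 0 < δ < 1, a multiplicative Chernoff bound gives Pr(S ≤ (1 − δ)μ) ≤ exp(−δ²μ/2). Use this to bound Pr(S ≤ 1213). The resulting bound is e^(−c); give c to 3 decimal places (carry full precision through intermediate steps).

21.883

Write 1213 = (1 − δ)μ, so δ = 1 − 1213/1466.33 = 0.1727647…
Then the exponent is δ²μ/2 = (μ − 1213)²/(2μ) = 21.883235.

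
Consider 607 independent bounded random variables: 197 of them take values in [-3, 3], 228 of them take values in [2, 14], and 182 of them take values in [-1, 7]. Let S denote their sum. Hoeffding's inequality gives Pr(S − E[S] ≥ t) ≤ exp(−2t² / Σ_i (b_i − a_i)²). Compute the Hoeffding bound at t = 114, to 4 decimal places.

0.6041

Σ(b_i − a_i)² = 197·6² + 228·12² + 182·8² = 51572.
Exponent = 2·114² / 51572 = 0.50399.
Bound = exp(−0.50399) = 0.60411.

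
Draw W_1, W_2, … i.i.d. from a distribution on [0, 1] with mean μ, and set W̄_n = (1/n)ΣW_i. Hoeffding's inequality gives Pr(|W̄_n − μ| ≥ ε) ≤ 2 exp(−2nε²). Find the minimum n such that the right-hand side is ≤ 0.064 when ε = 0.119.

122

Require 2·exp(−2nε²) ≤ 0.064, i.e. 2nε² ≥ ln(2/0.064) = 3.442019.
So n ≥ 3.442019 / (2·0.119²) = 121.532.
The smallest integer n is 122.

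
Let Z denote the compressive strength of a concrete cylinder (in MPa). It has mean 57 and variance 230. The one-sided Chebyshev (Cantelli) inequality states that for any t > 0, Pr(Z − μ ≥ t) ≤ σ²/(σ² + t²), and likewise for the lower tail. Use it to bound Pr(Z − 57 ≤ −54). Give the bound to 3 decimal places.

0.073

Here σ² = 230 and t = 54, so σ² + t² = 3146.
Cantelli's bound: 230/3146 = 0.0731.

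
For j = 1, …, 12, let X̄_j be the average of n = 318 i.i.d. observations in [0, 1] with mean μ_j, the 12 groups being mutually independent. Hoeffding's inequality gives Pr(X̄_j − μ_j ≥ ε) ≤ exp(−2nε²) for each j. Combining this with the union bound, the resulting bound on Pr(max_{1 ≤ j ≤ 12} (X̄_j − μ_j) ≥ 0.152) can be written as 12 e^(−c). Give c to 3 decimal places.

Union bound over the 12 events: Pr(max_{1 ≤ j ≤ 12} (X̄_j − μ_j) ≥ 0.152) ≤ 12·exp(−2nε²) = 12 exp(−2·318·0.152²).
So c = 2·318·0.152² = 14.6941.

14.694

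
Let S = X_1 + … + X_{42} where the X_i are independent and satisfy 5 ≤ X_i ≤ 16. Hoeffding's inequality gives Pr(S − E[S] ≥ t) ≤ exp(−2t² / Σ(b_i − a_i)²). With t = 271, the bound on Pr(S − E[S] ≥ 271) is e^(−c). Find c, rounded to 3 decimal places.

28.902

Σ(b_i − a_i)² = 42·(11)² = 5082.
c = 2t²/5082 = 2·271²/5082 = 28.9024.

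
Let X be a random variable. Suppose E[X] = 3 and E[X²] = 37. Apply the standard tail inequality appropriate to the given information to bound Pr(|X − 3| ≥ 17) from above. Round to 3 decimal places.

The first two moments determine the variance, so Chebyshev's inequality is the sharpest standard bound available.
Var(X) = E[X²] − (E[X])² = 37 − 9 = 28.
Chebyshev's inequality: Pr(|X − μ| ≥ t) ≤ Var(X)/t² = 28/289 = 0.0969.

0.097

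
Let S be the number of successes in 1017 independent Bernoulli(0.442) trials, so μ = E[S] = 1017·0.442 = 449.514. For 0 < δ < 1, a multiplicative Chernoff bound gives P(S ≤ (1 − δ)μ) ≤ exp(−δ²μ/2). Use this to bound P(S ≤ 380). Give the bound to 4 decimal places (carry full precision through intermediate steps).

0.0046

Write 380 = (1 − δ)μ, so δ = 1 − 380/449.514 = 0.1546426…
Then the exponent is δ²μ/2 = (μ − 380)²/(2μ) = 5.374912.
Bound = exp(−5.374912) = 0.00463.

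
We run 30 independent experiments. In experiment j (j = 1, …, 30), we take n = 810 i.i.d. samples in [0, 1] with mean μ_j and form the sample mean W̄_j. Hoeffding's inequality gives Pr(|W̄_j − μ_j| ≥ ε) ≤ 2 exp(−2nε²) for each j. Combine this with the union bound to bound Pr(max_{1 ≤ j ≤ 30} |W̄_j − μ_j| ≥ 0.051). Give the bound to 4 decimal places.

0.8876

Per-experiment Hoeffding bound: 2·exp(−2·810·0.051²) = 2·exp(−4.21362) = 0.029585.
Union bound over 30 events: 30·0.029585 = 0.88756.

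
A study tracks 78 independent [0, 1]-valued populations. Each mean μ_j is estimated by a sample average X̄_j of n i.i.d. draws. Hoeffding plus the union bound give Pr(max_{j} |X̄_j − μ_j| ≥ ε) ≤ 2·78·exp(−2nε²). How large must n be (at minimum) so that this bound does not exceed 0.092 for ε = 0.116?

Need 2·78·exp(−2nε²) ≤ 0.092, i.e. exp(−2nε²) ≤ 0.092/156.
So 2nε² ≥ ln(156/0.092) = 7.435823.
Hence n ≥ 7.435823/(2·0.116²) = 276.301.
The smallest integer n is 277.

277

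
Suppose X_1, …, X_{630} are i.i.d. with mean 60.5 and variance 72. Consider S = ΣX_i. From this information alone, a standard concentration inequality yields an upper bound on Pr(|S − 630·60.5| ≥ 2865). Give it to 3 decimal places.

With mean and variance of each term known, Chebyshev's inequality bounds the deviation of the sum (or sample mean).
Var(S) = n·Var(X_i) = 630·72 = 45360.
Chebyshev: Pr(|S − 630·60.5| ≥ 2865) ≤ Var(S)/2865² = 45360/8208225 = 0.0055.

0.006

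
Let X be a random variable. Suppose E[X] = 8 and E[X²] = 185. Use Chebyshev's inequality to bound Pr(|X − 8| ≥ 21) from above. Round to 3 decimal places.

Var(X) = E[X²] − (E[X])² = 185 − 64 = 121.
Chebyshev's inequality: Pr(|X − μ| ≥ t) ≤ Var(X)/t² = 121/441 = 0.2744.

0.274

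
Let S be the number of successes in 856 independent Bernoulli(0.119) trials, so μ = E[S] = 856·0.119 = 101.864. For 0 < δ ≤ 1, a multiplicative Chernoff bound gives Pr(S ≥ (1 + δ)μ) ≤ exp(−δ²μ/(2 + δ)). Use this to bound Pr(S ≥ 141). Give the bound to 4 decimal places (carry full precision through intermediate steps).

0.0018

Write 141 = (1 + δ)μ, so δ = 141/101.864 − 1 = 0.3841985…
Then the exponent is δ²μ/(2 + δ) = (141 − μ)² / (μ·(2 + δ)) = 6.306519.
Bound = exp(−6.306519) = 0.00182.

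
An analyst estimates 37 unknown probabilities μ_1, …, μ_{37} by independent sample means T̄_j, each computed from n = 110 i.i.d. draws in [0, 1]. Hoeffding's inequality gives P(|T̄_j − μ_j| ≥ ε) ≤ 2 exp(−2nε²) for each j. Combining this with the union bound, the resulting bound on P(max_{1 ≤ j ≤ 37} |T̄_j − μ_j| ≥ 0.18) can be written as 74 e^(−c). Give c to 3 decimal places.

Union bound over the 37 events: P(max_{1 ≤ j ≤ 37} |T̄_j − μ_j| ≥ 0.18) ≤ 37·2·exp(−2nε²) = 74 exp(−2·110·0.18²).
So c = 2·110·0.18² = 7.1280.

7.128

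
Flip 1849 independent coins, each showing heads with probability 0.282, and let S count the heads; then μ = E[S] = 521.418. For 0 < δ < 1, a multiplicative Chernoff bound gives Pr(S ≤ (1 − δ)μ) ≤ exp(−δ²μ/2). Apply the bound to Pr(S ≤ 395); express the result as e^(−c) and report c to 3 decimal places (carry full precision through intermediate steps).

Write 395 = (1 − δ)μ, so δ = 1 − 395/521.418 = 0.2424504…
Then the exponent is δ²μ/2 = (μ − 395)²/(2μ) = 15.325047.

15.325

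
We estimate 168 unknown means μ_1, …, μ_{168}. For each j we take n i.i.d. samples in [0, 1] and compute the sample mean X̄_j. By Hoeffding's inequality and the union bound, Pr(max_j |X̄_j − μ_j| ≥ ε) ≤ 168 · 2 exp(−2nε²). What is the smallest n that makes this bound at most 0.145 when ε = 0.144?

187

Need 2·168·exp(−2nε²) ≤ 0.145, i.e. exp(−2nε²) ≤ 0.145/336.
So 2nε² ≥ ln(336/0.145) = 7.748133.
Hence n ≥ 7.748133/(2·0.144²) = 186.828.
The smallest integer n is 187.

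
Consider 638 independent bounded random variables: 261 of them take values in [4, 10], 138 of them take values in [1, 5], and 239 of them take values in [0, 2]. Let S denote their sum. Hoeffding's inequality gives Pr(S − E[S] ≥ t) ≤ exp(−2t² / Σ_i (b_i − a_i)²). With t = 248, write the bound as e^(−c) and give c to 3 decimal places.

Σ(b_i − a_i)² = 261·6² + 138·4² + 239·2² = 12560.
c = 2t² / 12560 = 2·248² / 12560 = 9.7936.

9.794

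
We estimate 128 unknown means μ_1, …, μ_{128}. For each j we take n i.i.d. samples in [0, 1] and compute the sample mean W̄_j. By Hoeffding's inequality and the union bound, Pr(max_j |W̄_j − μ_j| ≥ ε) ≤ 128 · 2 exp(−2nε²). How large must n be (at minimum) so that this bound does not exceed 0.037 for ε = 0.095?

Need 2·128·exp(−2nε²) ≤ 0.037, i.e. exp(−2nε²) ≤ 0.037/256.
So 2nε² ≥ ln(256/0.037) = 8.842015.
Hence n ≥ 8.842015/(2·0.095²) = 489.862.
The smallest integer n is 490.

490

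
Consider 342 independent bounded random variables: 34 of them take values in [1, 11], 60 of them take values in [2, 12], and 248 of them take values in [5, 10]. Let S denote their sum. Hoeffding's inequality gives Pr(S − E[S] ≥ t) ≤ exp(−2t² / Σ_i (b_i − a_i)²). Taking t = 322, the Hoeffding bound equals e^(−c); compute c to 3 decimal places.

13.293

Σ(b_i − a_i)² = 34·10² + 60·10² + 248·5² = 15600.
c = 2t² / 15600 = 2·322² / 15600 = 13.2928.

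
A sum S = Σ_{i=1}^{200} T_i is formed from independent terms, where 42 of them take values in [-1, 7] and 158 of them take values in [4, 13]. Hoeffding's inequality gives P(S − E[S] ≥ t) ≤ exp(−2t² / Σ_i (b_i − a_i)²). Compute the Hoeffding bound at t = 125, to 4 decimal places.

0.1329

Σ(b_i − a_i)² = 42·8² + 158·9² = 15486.
Exponent = 2·125² / 15486 = 2.01795.
Bound = exp(−2.01795) = 0.13293.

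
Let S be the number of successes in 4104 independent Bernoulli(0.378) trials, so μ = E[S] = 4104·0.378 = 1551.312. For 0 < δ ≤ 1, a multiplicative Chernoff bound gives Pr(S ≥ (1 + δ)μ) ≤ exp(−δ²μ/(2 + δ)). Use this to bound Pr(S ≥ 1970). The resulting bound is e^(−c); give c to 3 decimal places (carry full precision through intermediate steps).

Write 1970 = (1 + δ)μ, so δ = 1970/1551.312 − 1 = 0.2698928…
Then the exponent is δ²μ/(2 + δ) = (1970 − μ)² / (μ·(2 + δ)) = 49.782479.

49.782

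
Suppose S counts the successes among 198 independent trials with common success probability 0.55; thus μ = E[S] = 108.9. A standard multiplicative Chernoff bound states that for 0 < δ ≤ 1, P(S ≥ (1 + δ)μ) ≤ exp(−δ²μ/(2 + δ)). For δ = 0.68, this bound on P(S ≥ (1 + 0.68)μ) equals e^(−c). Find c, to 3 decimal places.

18.789

c = δ²μ/(2 + δ) = 0.68²·108.9/(2 + 0.68) = 18.7893.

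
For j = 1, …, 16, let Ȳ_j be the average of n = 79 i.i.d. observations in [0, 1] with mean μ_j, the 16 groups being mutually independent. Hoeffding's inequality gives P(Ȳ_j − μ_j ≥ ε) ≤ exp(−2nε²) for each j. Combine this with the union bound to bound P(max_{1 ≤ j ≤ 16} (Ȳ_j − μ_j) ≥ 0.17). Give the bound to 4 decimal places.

Per-experiment Hoeffding bound: exp(−2·79·0.17²) = exp(−4.56620) = 0.010397.
Union bound over 16 events: 16·0.010397 = 0.16636.

0.1664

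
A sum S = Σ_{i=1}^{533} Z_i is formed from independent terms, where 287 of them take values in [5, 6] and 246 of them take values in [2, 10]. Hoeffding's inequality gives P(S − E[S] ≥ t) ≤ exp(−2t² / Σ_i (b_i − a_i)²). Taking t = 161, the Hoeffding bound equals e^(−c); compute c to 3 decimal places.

Σ(b_i − a_i)² = 287·1² + 246·8² = 16031.
c = 2t² / 16031 = 2·161² / 16031 = 3.2339.

3.234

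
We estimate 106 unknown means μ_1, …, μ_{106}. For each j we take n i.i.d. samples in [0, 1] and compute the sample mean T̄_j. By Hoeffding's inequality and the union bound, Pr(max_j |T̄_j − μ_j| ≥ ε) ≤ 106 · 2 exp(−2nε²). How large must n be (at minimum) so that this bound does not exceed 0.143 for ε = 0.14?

187

Need 2·106·exp(−2nε²) ≤ 0.143, i.e. exp(−2nε²) ≤ 0.143/212.
So 2nε² ≥ ln(212/0.143) = 7.301497.
Hence n ≥ 7.301497/(2·0.14²) = 186.263.
The smallest integer n is 187.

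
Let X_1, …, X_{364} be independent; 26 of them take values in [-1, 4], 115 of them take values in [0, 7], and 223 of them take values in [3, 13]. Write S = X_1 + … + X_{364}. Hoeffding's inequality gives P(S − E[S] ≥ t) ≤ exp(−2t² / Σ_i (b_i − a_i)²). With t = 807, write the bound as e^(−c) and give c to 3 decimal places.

45.566

Σ(b_i − a_i)² = 26·5² + 115·7² + 223·10² = 28585.
c = 2t² / 28585 = 2·807² / 28585 = 45.5658.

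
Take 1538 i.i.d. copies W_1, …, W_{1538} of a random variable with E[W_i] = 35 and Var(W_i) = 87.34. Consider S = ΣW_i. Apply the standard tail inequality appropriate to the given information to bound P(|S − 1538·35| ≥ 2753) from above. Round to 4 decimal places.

With mean and variance of each term known, Chebyshev's inequality bounds the deviation of the sum (or sample mean).
Var(S) = n·Var(W_i) = 1538·87.34 = 134328.92.
Chebyshev: P(|S − 1538·35| ≥ 2753) ≤ Var(S)/2753² = 134328.92/7579009 = 0.0177.

0.0177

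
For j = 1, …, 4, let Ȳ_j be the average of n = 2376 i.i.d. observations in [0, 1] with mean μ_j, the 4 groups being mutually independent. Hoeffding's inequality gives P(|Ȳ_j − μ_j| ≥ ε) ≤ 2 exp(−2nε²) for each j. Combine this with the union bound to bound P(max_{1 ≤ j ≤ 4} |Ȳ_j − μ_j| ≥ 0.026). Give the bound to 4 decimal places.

0.3221

Per-experiment Hoeffding bound: 2·exp(−2·2376·0.026²) = 2·exp(−3.21235) = 0.080524.
Union bound over 4 events: 4·0.080524 = 0.32209.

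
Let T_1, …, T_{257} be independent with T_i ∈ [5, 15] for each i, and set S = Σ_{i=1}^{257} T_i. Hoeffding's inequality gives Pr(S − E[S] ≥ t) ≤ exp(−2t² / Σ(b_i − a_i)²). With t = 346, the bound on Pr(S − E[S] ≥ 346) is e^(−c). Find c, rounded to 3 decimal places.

Σ(b_i − a_i)² = 257·(10)² = 25700.
c = 2t²/25700 = 2·346²/25700 = 9.3164.

9.316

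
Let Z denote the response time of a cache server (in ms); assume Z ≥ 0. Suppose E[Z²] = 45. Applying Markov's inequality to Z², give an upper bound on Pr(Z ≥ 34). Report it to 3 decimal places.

0.039

Since Z ≥ 0, the event {Z ≥ 34} is the same as {Z² ≥ 1156}.
Markov's inequality applied to Z² gives Pr(Z² ≥ 1156) ≤ E[Z²]/1156 = 45/1156 = 0.0389.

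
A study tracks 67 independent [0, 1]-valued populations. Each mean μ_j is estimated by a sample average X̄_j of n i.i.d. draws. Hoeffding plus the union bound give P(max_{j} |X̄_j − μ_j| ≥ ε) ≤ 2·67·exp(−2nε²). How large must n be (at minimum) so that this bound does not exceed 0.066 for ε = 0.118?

Need 2·67·exp(−2nε²) ≤ 0.066, i.e. exp(−2nε²) ≤ 0.066/134.
So 2nε² ≥ ln(134/0.066) = 7.615940.
Hence n ≥ 7.615940/(2·0.118²) = 273.482.
The smallest integer n is 274.

274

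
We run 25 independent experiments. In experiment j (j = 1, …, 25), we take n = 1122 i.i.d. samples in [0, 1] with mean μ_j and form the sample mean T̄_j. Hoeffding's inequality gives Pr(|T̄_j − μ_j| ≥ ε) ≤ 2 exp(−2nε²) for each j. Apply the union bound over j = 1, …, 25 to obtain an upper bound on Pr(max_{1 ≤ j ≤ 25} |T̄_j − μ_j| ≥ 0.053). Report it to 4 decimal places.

Per-experiment Hoeffding bound: 2·exp(−2·1122·0.053²) = 2·exp(−6.30340) = 0.0036602.
Union bound over 25 events: 25·0.0036602 = 0.09150.

0.0915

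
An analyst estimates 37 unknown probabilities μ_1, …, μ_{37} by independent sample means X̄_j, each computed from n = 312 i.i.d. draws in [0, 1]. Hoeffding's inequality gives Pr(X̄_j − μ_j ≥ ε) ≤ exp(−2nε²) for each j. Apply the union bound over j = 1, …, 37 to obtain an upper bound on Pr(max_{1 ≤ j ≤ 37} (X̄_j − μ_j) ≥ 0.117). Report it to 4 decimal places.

Per-experiment Hoeffding bound: exp(−2·312·0.117²) = exp(−8.54194) = 0.00019511.
Union bound over 37 events: 37·0.00019511 = 0.00722.

0.0072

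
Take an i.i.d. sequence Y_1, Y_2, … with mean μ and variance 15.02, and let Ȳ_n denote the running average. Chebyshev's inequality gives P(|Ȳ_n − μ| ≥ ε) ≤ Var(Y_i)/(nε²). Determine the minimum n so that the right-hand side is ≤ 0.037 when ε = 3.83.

Require 15.02/(n·3.83²) ≤ 0.037, i.e. n ≥ 15.02/(0.037·3.83²) = 27.674.
The smallest integer n is 28.

28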